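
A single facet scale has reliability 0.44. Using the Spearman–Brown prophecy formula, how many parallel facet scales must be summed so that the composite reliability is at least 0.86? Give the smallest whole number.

k ≥ ρ*(1−ρ₁)/(ρ₁(1−ρ*)) = 0.86·0.56 / (0.44·0.14) = 7.818.
Smallest integer k = 8.

8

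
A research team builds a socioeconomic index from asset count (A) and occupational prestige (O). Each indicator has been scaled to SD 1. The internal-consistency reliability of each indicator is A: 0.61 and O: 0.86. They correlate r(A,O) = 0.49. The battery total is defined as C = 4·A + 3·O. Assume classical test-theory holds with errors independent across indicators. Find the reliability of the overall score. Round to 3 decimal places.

Var(C) = 4² + 3² + 2·[12·0.49] = 25 + 11.76 = 36.76.
Because errors are independent across components, Cov(Tᵢ,Tⱼ) = Cov(Xᵢ,Xⱼ); the off-diagonal part of the true-score variance is the same as above.
True-score variance = [4²·0.61 + 3²·0.86] + 11.76 = 17.5 + 11.76 = 29.26.
Reliability = 29.26 / 36.76 = 0.796.

0.796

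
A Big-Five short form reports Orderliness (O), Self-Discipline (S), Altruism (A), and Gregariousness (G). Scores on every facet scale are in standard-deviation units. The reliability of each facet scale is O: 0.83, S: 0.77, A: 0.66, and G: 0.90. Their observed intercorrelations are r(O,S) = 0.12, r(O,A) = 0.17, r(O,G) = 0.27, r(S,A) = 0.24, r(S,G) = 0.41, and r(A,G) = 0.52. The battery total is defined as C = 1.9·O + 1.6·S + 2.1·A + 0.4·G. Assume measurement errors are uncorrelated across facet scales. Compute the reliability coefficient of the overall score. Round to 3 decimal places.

Var(C) = 1.9² + 1.6² + 2.1² + 0.4² + 2·[3.04·0.12 + 3.99·0.17 + 0.76·0.27 + 3.36·0.24 + 0.64·0.41 + 0.84·0.52] = 10.74 + 5.5078 = 16.2478.
Under uncorrelated errors the observed covariances equal the true-score covariances, so only the own-variance terms attenuate.
True-score variance = [1.9²·0.83 + 1.6²·0.77 + 2.1²·0.66 + 0.4²·0.90] + 5.5078 = 8.0221 + 5.5078 = 13.5299.
Reliability = 13.5299 / 16.2478 = 0.833.

0.833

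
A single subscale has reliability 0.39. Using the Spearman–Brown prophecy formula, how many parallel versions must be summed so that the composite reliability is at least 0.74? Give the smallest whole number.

5

k ≥ ρ*(1−ρ₁)/(ρ₁(1−ρ*)) = 0.74·0.61 / (0.39·0.26) = 4.452.
Smallest integer k = 5.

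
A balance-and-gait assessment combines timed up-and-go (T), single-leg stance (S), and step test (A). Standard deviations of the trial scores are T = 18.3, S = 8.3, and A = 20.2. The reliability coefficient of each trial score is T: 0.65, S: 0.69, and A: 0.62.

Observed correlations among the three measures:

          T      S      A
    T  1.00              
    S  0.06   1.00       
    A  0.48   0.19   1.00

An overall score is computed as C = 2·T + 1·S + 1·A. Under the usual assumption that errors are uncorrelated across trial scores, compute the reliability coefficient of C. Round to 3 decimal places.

0.754

Var(C) = 2²·18.3² + 8.3² + 20.2² + 2·[2·18.3·8.3·0.06 + 2·18.3·20.2·0.48 + 8.3·20.2·0.19] = 1816.49 + 809.912 = 2626.4.
Under uncorrelated errors the observed covariances equal the true-score covariances, so only the own-variance terms attenuate.
True-score variance = [2²·18.3²·0.65 + 8.3²·0.69 + 20.2²·0.62] + 809.912 = 1171.23 + 809.912 = 1981.14.
Reliability = 1981.14 / 2626.4 = 0.754.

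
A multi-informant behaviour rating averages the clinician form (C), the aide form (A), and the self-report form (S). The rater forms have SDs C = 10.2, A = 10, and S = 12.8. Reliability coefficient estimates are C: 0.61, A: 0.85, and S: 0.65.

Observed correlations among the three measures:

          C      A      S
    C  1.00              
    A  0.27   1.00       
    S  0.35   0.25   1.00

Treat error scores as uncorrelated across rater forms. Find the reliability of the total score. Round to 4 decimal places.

0.8048

Var(C+A+S) = 10.2² + 10² + 12.8² + 2·[10.2·10·0.27 + 10.2·12.8·0.35 + 10·12.8·0.25] = 367.88 + 210.472 = 578.352.
Because errors are independent across components, Cov(Tᵢ,Tⱼ) = Cov(Xᵢ,Xⱼ); the off-diagonal part of the true-score variance is the same as above.
True-score variance = [10.2²·0.61 + 10²·0.85 + 12.8²·0.65] + 210.472 = 254.96 + 210.472 = 465.432.
Reliability = 465.432 / 578.352 = 0.8048.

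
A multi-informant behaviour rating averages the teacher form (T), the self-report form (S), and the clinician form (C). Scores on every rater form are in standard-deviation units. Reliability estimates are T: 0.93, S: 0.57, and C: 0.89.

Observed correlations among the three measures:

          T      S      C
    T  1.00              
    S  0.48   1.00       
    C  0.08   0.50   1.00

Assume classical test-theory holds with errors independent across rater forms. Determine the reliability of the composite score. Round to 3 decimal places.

Var(T+S+C) = 3 + 2·[0.48 + 0.08 + 0.50] = 3 + 2.12 = 5.12.
Under uncorrelated errors the observed covariances equal the true-score covariances, so only the own-variance terms attenuate.
True-score variance = [0.93 + 0.57 + 0.89] + 2.12 = 2.39 + 2.12 = 4.51.
Reliability = 4.51 / 5.12 = 0.881.

0.881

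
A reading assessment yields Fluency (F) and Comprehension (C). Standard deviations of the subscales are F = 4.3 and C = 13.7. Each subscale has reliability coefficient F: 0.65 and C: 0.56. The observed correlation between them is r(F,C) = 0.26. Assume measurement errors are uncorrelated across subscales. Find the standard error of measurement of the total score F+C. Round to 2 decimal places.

9.44

Var(total) = 206.18 + 30.6332 = 236.813.
True-score variance = 117.125 + 30.6332 = 147.758, so reliability = 0.6239.
Error variance = 236.813 − 147.758 = 89.0551; SEM = √89.0551 = 9.44.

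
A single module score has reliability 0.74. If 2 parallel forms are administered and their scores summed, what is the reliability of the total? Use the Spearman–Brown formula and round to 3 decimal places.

0.851

ρ_k = kρ / (1 + (k−1)ρ) = 2·0.74 / (1 + 1·0.74) = 1.480 / 1.740 = 0.851.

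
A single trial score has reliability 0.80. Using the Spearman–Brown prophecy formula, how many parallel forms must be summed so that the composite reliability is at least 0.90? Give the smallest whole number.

k ≥ ρ*(1−ρ₁)/(ρ₁(1−ρ*)) = 0.90·0.20 / (0.80·0.10) = 2.250.
Smallest integer k = 3.

3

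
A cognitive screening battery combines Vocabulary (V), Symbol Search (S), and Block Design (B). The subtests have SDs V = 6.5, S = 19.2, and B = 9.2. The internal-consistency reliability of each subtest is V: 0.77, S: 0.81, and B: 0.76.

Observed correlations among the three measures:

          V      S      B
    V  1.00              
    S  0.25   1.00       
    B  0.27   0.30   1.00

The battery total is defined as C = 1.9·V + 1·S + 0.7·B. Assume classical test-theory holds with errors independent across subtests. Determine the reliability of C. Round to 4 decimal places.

Var(C) = 1.9²·6.5² + 19.2² + 0.7²·9.2² + 2·[1.9·6.5·19.2·0.25 + 1.33·6.5·9.2·0.27 + 0.7·19.2·9.2·0.30] = 562.636 + 235.697 = 798.333.
With uncorrelated errors the cross-covariances are all true-score covariance, so they carry over unchanged; only the diagonal terms shrink to ρᵢσᵢ².
True-score variance = [1.9²·6.5²·0.77 + 19.2²·0.81 + 0.7²·9.2²·0.76] + 235.697 = 447.561 + 235.697 = 683.258.
Reliability = 683.258 / 798.333 = 0.8559.

0.8559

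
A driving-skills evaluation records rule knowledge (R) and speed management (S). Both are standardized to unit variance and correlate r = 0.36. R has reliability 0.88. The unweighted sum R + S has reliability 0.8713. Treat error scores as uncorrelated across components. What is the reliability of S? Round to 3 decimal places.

Var(R+S) = 2 + 2·0.36 = 2.720.
True-score variance = ρ_R + ρ_S + 2·0.36, so 0.8713 = (0.88 + ρ_S + 0.72) / 2.720.
ρ_S = 0.8713·2.720 − 0.88 − 0.72 = 0.770.

0.770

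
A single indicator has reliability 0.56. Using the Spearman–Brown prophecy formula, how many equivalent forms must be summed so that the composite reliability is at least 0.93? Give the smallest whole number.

11

k ≥ ρ*(1−ρ₁)/(ρ₁(1−ρ*)) = 0.93·0.44 / (0.56·0.07) = 10.439.
Smallest integer k = 11.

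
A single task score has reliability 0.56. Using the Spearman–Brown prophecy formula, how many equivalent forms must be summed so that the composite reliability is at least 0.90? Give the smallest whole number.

8

k ≥ ρ*(1−ρ₁)/(ρ₁(1−ρ*)) = 0.90·0.44 / (0.56·0.10) = 7.071.
Smallest integer k = 8.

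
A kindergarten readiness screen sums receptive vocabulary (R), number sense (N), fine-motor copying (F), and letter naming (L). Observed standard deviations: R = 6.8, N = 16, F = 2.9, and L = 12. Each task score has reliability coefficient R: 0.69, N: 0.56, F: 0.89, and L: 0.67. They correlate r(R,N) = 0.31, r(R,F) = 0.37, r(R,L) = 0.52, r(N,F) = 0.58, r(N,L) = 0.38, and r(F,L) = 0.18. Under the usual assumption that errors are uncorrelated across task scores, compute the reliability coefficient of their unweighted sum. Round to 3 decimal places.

Var(R+N+F+L) = 6.8² + 16² + 2.9² + 12² + 2·[6.8·16·0.31 + 6.8·2.9·0.37 + 6.8·12·0.52 + 16·2.9·0.58 + 16·12·0.38 + 2.9·12·0.18] = 454.65 + 379.185 = 833.835.
With uncorrelated errors the cross-covariances are all true-score covariance, so they carry over unchanged; only the diagonal terms shrink to ρᵢσᵢ².
True-score variance = [6.8²·0.69 + 16²·0.56 + 2.9²·0.89 + 12²·0.67] + 379.185 = 279.231 + 379.185 = 658.415.
Reliability = 658.415 / 833.835 = 0.790.

0.790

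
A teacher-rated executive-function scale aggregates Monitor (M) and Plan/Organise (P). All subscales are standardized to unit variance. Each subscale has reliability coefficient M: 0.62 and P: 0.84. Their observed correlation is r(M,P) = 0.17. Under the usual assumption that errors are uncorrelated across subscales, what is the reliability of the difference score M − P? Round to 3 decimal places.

Var(M−P) = 1 + 1 − 2·0.17 = 2 − 0.34 = 1.66.
Under uncorrelated errors the observed covariances equal the true-score covariances, so only the own-variance terms attenuate.
True-score variance = [0.62 + 0.84] − 0.34 = 1.46 − 0.34 = 1.12.
Reliability = 1.12 / 1.66 = 0.675.

0.675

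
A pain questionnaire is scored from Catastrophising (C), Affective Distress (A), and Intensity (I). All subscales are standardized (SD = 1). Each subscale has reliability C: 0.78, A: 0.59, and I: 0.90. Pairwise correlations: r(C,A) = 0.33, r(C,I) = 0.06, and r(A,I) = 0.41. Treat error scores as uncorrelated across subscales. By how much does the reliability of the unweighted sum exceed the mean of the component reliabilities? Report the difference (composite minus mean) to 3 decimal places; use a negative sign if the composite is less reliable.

0.085

Var(sum) = 3 + 1.6 = 4.6; true-score variance = 2.27 + 1.6 = 3.87; composite reliability = 0.8413.
Mean component reliability = 0.7567.
Difference = 0.8413 − 0.7567 = 0.085.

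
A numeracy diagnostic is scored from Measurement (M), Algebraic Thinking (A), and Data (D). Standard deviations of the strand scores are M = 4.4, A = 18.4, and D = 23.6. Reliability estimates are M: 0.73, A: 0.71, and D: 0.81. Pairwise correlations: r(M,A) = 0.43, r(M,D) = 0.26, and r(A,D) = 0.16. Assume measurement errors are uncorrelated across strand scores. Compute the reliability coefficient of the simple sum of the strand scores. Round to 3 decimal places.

Var(M+A+D) = 4.4² + 18.4² + 23.6² + 2·[4.4·18.4·0.43 + 4.4·23.6·0.26 + 18.4·23.6·0.16] = 914.88 + 262.579 = 1177.46.
With uncorrelated errors the cross-covariances are all true-score covariance, so they carry over unchanged; only the diagonal terms shrink to ρᵢσᵢ².
True-score variance = [4.4²·0.73 + 18.4²·0.71 + 23.6²·0.81] + 262.579 = 705.648 + 262.579 = 968.227.
Reliability = 968.227 / 1177.46 = 0.822.

0.822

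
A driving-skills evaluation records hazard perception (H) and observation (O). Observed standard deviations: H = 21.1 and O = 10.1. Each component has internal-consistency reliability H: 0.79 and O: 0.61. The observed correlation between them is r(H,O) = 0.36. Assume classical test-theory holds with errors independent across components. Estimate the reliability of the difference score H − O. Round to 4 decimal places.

0.6615

Var(H−O) = 21.1² + 10.1² − 2·21.1·10.1·0.36 = 547.22 − 153.439 = 393.781.
Under uncorrelated errors the observed covariances equal the true-score covariances, so only the own-variance terms attenuate.
True-score variance = [21.1²·0.79 + 10.1²·0.61] − 153.439 = 413.942 − 153.439 = 260.503.
Reliability = 260.503 / 393.781 = 0.6615.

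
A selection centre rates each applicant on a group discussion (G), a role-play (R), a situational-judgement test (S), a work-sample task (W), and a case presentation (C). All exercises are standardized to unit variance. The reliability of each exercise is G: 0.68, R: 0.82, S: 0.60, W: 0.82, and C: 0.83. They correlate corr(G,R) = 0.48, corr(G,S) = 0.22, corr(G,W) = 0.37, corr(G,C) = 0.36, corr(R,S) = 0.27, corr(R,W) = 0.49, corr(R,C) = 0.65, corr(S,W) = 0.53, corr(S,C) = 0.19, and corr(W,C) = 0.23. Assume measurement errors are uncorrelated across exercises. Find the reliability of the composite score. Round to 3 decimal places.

Var(G+R+S+W+C) = 5 + 2·[0.48 + 0.22 + 0.37 + 0.36 + 0.27 + 0.49 + 0.65 + 0.53 + 0.19 + 0.23] = 5 + 7.58 = 12.58.
Under uncorrelated errors the observed covariances equal the true-score covariances, so only the own-variance terms attenuate.
True-score variance = [0.68 + 0.82 + 0.60 + 0.82 + 0.83] + 7.58 = 3.75 + 7.58 = 11.33.
Reliability = 11.33 / 12.58 = 0.901.

0.901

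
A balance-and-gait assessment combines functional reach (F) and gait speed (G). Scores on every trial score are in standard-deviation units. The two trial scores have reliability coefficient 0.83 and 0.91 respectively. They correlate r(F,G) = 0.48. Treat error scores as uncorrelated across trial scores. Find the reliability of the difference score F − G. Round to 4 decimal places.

0.7500

Var(F−G) = 1 + 1 − 2·0.48 = 2 − 0.96 = 1.04.
Because errors are independent across components, Cov(Tᵢ,Tⱼ) = Cov(Xᵢ,Xⱼ); the off-diagonal part of the true-score variance is the same as above.
True-score variance = [0.83 + 0.91] − 0.96 = 1.74 − 0.96 = 0.78.
Reliability = 0.78 / 1.04 = 0.7500.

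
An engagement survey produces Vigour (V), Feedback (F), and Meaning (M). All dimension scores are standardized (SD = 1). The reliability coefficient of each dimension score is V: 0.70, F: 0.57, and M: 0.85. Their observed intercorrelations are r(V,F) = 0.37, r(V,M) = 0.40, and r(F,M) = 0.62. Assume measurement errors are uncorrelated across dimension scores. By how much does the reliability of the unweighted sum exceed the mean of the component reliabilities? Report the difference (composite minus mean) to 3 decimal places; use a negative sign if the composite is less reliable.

Var(sum) = 3 + 2.78 = 5.78; true-score variance = 2.12 + 2.78 = 4.9; composite reliability = 0.8478.
Mean component reliability = 0.7067.
Difference = 0.8478 − 0.7067 = 0.141.

0.141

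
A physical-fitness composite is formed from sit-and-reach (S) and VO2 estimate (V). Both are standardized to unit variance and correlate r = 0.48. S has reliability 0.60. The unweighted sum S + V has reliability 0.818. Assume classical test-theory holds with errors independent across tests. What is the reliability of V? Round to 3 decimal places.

0.861

Var(S+V) = 2 + 2·0.48 = 2.960.
True-score variance = ρ_S + ρ_V + 2·0.48, so 0.818 = (0.60 + ρ_V + 0.96) / 2.960.
ρ_V = 0.818·2.960 − 0.60 − 0.96 = 0.861.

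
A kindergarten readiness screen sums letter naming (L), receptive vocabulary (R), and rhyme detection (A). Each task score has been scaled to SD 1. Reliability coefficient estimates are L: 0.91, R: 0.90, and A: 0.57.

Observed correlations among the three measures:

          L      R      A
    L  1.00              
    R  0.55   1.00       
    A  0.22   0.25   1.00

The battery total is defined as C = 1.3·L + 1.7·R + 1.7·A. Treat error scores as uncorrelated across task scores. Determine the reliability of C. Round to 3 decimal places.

Var(C) = 1.3² + 1.7² + 1.7² + 2·[2.21·0.55 + 2.21·0.22 + 2.89·0.25] = 7.47 + 4.8484 = 12.3184.
With uncorrelated errors the cross-covariances are all true-score covariance, so they carry over unchanged; only the diagonal terms shrink to ρᵢσᵢ².
True-score variance = [1.3²·0.91 + 1.7²·0.90 + 1.7²·0.57] + 4.8484 = 5.7862 + 4.8484 = 10.6346.
Reliability = 10.6346 / 12.3184 = 0.863.

0.863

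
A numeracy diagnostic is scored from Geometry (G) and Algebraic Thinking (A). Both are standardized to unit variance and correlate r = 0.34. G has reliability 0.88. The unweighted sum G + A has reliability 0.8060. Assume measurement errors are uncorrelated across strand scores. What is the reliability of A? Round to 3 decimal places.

0.600

Var(G+A) = 2 + 2·0.34 = 2.680.
True-score variance = ρ_G + ρ_A + 2·0.34, so 0.8060 = (0.88 + ρ_A + 0.68) / 2.680.
ρ_A = 0.8060·2.680 − 0.88 − 0.68 = 0.600.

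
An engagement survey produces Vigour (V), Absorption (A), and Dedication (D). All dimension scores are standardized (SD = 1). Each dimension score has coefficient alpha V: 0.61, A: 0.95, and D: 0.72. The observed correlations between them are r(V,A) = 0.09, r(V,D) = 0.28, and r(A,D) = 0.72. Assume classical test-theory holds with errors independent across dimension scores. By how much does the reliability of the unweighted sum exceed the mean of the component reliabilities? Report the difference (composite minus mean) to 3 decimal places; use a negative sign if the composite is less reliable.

0.101

Var(sum) = 3 + 2.18 = 5.18; true-score variance = 2.28 + 2.18 = 4.46; composite reliability = 0.8610.
Mean component reliability = 0.7600.
Difference = 0.8610 − 0.7600 = 0.101.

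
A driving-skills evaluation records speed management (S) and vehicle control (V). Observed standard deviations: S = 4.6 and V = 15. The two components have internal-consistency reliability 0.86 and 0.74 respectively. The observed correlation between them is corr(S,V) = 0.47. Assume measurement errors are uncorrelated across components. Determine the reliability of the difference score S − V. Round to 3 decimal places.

0.661

Var(S−V) = 4.6² + 15² − 2·4.6·15·0.47 = 246.16 − 64.86 = 181.3.
Under uncorrelated errors the observed covariances equal the true-score covariances, so only the own-variance terms attenuate.
True-score variance = [4.6²·0.86 + 15²·0.74] − 64.86 = 184.698 − 64.86 = 119.838.
Reliability = 119.838 / 181.3 = 0.661.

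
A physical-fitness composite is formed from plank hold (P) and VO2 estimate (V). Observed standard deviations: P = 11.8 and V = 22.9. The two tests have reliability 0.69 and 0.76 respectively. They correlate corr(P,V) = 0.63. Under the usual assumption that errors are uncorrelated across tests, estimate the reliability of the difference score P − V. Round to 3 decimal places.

0.477

Var(P−V) = 11.8² + 22.9² − 2·11.8·22.9·0.63 = 663.65 − 340.477 = 323.173.
Because errors are independent across components, Cov(Tᵢ,Tⱼ) = Cov(Xᵢ,Xⱼ); the off-diagonal part of the true-score variance is the same as above.
True-score variance = [11.8²·0.69 + 22.9²·0.76] − 340.477 = 494.627 − 340.477 = 154.15.
Reliability = 154.15 / 323.173 = 0.477.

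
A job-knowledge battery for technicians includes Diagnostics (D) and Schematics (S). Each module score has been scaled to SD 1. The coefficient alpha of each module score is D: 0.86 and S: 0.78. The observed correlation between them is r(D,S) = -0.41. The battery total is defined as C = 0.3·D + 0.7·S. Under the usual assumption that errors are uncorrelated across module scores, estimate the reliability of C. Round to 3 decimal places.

Var(C) = 0.3² + 0.7² + 2·[0.21·(-0.41)] = 0.58 − 0.1722 = 0.4078.
Because errors are independent across components, Cov(Tᵢ,Tⱼ) = Cov(Xᵢ,Xⱼ); the off-diagonal part of the true-score variance is the same as above.
True-score variance = [0.3²·0.86 + 0.7²·0.78] − 0.1722 = 0.4596 − 0.1722 = 0.2874.
Reliability = 0.2874 / 0.4078 = 0.705.

0.705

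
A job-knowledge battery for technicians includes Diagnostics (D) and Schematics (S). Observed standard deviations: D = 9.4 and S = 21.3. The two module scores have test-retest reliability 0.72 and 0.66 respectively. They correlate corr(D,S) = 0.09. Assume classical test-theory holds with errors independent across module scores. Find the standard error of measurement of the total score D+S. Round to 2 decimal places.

13.38

Var(total) = 542.05 + 36.0396 = 578.09.
True-score variance = 363.055 + 36.0396 = 399.094, so reliability = 0.6904.
Error variance = 578.09 − 399.094 = 178.995; SEM = √178.995 = 13.38.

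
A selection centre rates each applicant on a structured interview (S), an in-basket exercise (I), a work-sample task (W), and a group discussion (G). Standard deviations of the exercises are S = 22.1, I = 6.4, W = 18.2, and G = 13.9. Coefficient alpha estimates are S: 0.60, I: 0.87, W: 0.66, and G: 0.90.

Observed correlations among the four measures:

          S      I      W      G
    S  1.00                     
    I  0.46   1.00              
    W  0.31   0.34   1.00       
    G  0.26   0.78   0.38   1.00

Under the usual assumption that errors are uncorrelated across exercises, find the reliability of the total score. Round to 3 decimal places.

0.834

Var(S+I+W+G) = 22.1² + 6.4² + 18.2² + 13.9² + 2·[22.1·6.4·0.46 + 22.1·18.2·0.31 + 22.1·13.9·0.26 + 6.4·18.2·0.34 + 6.4·13.9·0.78 + 18.2·13.9·0.38] = 1053.82 + 949.489 = 2003.31.
Because errors are independent across components, Cov(Tᵢ,Tⱼ) = Cov(Xᵢ,Xⱼ); the off-diagonal part of the true-score variance is the same as above.
True-score variance = [22.1²·0.60 + 6.4²·0.87 + 18.2²·0.66 + 13.9²·0.90] + 949.489 = 721.189 + 949.489 = 1670.68.
Reliability = 1670.68 / 2003.31 = 0.834.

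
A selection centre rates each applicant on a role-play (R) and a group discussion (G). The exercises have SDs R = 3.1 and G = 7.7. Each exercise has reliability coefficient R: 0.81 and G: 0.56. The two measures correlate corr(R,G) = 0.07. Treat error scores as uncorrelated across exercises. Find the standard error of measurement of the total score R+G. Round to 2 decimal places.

5.28

Var(total) = 68.9 + 3.3418 = 72.2418.
True-score variance = 40.9865 + 3.3418 = 44.3283, so reliability = 0.6136.
Error variance = 72.2418 − 44.3283 = 27.9135; SEM = √27.9135 = 5.28.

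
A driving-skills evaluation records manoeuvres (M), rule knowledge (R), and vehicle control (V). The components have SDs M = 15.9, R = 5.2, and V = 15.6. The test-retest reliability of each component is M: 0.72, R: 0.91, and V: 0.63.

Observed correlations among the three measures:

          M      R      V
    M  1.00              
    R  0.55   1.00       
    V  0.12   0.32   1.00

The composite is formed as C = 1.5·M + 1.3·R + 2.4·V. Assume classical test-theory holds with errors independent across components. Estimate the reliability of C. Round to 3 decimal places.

Var(C) = 1.5²·15.9² + 1.3²·5.2² + 2.4²·15.6² + 2·[1.95·15.9·5.2·0.55 + 3.6·15.9·15.6·0.12 + 3.12·5.2·15.6·0.32] = 2016.27 + 553.636 = 2569.91.
With uncorrelated errors the cross-covariances are all true-score covariance, so they carry over unchanged; only the diagonal terms shrink to ρᵢσᵢ².
True-score variance = [1.5²·15.9²·0.72 + 1.3²·5.2²·0.91 + 2.4²·15.6²·0.63] + 553.636 = 1334.24 + 553.636 = 1887.88.
Reliability = 1887.88 / 2569.91 = 0.735.

0.735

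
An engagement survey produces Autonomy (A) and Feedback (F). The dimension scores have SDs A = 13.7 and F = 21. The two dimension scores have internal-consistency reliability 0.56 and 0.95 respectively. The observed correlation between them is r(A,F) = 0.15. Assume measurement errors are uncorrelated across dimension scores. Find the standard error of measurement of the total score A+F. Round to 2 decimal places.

Var(total) = 628.69 + 86.31 = 715.
True-score variance = 524.056 + 86.31 = 610.366, so reliability = 0.8537.
Error variance = 715 − 610.366 = 104.634; SEM = √104.634 = 10.23.

10.23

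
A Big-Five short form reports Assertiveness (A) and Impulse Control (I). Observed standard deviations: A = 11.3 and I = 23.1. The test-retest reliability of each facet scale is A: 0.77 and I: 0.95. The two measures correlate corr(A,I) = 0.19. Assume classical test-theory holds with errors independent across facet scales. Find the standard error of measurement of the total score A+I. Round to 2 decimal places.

7.49

Var(total) = 661.3 + 99.1914 = 760.491.
True-score variance = 605.251 + 99.1914 = 704.442, so reliability = 0.9263.
Error variance = 760.491 − 704.442 = 56.0492; SEM = √56.0492 = 7.49.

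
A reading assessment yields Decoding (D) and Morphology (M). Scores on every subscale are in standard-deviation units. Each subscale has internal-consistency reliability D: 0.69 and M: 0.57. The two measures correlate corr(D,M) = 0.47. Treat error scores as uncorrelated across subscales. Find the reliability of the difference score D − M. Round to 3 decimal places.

Var(D−M) = 1 + 1 − 2·0.47 = 2 − 0.94 = 1.06.
Because errors are independent across components, Cov(Tᵢ,Tⱼ) = Cov(Xᵢ,Xⱼ); the off-diagonal part of the true-score variance is the same as above.
True-score variance = [0.69 + 0.57] − 0.94 = 1.26 − 0.94 = 0.32.
Reliability = 0.32 / 1.06 = 0.302.

0.302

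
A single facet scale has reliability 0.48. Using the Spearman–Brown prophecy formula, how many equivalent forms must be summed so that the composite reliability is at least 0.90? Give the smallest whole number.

10

k ≥ ρ*(1−ρ₁)/(ρ₁(1−ρ*)) = 0.90·0.52 / (0.48·0.10) = 9.750.
Smallest integer k = 10.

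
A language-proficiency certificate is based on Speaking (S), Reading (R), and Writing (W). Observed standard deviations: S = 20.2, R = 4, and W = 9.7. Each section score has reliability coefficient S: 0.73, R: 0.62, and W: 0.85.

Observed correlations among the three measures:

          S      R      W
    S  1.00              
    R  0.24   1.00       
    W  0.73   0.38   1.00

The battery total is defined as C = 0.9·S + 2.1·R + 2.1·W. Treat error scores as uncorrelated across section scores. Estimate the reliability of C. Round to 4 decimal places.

Var(C) = 0.9²·20.2² + 2.1²·4² + 2.1²·9.7² + 2·[1.89·20.2·4·0.24 + 1.89·20.2·9.7·0.73 + 4.41·4·9.7·0.38] = 816.009 + 744.021 = 1560.03.
With uncorrelated errors the cross-covariances are all true-score covariance, so they carry over unchanged; only the diagonal terms shrink to ρᵢσᵢ².
True-score variance = [0.9²·20.2²·0.73 + 2.1²·4²·0.62 + 2.1²·9.7²·0.85] + 744.021 = 637.718 + 744.021 = 1381.74.
Reliability = 1381.74 / 1560.03 = 0.8857.

0.8857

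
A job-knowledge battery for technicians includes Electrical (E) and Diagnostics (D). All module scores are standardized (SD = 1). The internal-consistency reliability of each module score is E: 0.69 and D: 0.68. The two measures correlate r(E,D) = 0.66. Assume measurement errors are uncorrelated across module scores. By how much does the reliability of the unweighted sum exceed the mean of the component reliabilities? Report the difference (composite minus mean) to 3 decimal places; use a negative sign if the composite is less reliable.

0.125

Var(sum) = 2 + 1.32 = 3.32; true-score variance = 1.37 + 1.32 = 2.69; composite reliability = 0.8102.
Mean component reliability = 0.6850.
Difference = 0.8102 − 0.6850 = 0.125.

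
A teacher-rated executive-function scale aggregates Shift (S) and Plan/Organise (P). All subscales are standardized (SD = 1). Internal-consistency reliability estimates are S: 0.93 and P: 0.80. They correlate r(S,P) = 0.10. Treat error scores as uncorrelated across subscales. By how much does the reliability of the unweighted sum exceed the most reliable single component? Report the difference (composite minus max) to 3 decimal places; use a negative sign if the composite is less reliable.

-0.053

Var(sum) = 2 + 0.2 = 2.2; true-score variance = 1.73 + 0.2 = 1.93; composite reliability = 0.8773.
Max component reliability = 0.9300.
Difference = 0.8773 − 0.9300 = -0.053.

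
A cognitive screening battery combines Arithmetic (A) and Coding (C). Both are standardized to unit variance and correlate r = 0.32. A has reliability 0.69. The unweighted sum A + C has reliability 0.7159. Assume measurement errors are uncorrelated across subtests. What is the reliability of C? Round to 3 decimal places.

0.560

Var(A+C) = 2 + 2·0.32 = 2.640.
True-score variance = ρ_A + ρ_C + 2·0.32, so 0.7159 = (0.69 + ρ_C + 0.64) / 2.640.
ρ_C = 0.7159·2.640 − 0.69 − 0.64 = 0.560.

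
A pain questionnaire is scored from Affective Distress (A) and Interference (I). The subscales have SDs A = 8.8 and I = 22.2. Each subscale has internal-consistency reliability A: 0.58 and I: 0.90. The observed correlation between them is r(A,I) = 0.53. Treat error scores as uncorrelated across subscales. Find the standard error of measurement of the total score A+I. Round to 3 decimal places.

9.045

Var(total) = 570.28 + 207.082 = 777.362.
True-score variance = 488.471 + 207.082 = 695.553, so reliability = 0.8948.
Error variance = 777.362 − 695.553 = 81.8088; SEM = √81.8088 = 9.045.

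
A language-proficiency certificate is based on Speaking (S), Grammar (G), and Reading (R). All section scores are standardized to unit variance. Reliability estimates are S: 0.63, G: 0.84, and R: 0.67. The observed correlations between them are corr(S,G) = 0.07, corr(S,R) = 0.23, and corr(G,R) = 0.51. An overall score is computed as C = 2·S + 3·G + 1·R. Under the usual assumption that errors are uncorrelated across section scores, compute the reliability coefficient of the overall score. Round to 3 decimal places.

0.827

Var(C) = 2² + 3² + 1 + 2·[6·0.07 + 2·0.23 + 3·0.51] = 14 + 4.82 = 18.82.
Because errors are independent across components, Cov(Tᵢ,Tⱼ) = Cov(Xᵢ,Xⱼ); the off-diagonal part of the true-score variance is the same as above.
True-score variance = [2²·0.63 + 3²·0.84 + 0.67] + 4.82 = 10.75 + 4.82 = 15.57.
Reliability = 15.57 / 18.82 = 0.827.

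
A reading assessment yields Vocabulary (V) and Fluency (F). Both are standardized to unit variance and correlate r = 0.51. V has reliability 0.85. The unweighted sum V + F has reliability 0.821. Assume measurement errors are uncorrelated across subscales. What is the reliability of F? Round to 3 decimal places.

Var(V+F) = 2 + 2·0.51 = 3.020.
True-score variance = ρ_V + ρ_F + 2·0.51, so 0.821 = (0.85 + ρ_F + 1.02) / 3.020.
ρ_F = 0.821·3.020 − 0.85 − 1.02 = 0.609.

0.609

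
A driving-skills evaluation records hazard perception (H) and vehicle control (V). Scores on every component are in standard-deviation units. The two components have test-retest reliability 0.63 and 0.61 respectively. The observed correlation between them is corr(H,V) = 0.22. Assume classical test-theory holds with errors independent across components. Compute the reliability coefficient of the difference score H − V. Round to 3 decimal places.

Var(H−V) = 1 + 1 − 2·0.22 = 2 − 0.44 = 1.56.
Because errors are independent across components, Cov(Tᵢ,Tⱼ) = Cov(Xᵢ,Xⱼ); the off-diagonal part of the true-score variance is the same as above.
True-score variance = [0.63 + 0.61] − 0.44 = 1.24 − 0.44 = 0.8.
Reliability = 0.8 / 1.56 = 0.513.

0.513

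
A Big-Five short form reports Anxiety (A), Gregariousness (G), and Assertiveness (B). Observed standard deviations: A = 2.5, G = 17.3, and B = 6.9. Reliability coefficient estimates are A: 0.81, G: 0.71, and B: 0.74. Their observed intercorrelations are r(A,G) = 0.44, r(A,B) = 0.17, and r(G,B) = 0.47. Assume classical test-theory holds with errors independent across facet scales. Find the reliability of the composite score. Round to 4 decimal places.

Var(A+G+B) = 2.5² + 17.3² + 6.9² + 2·[2.5·17.3·0.44 + 2.5·6.9·0.17 + 17.3·6.9·0.47] = 353.15 + 156.133 = 509.283.
Because errors are independent across components, Cov(Tᵢ,Tⱼ) = Cov(Xᵢ,Xⱼ); the off-diagonal part of the true-score variance is the same as above.
True-score variance = [2.5²·0.81 + 17.3²·0.71 + 6.9²·0.74] + 156.133 = 252.79 + 156.133 = 408.923.
Reliability = 408.923 / 509.283 = 0.8029.

0.8029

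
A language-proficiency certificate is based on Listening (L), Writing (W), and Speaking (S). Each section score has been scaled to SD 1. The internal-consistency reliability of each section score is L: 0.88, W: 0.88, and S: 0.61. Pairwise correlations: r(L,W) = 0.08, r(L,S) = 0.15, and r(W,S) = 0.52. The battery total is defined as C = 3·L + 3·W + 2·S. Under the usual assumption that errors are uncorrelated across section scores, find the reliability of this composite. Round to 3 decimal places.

0.882

Var(C) = 3² + 3² + 2² + 2·[9·0.08 + 6·0.15 + 6·0.52] = 22 + 9.48 = 31.48.
Because errors are independent across components, Cov(Tᵢ,Tⱼ) = Cov(Xᵢ,Xⱼ); the off-diagonal part of the true-score variance is the same as above.
True-score variance = [3²·0.88 + 3²·0.88 + 2²·0.61] + 9.48 = 18.28 + 9.48 = 27.76.
Reliability = 27.76 / 31.48 = 0.882.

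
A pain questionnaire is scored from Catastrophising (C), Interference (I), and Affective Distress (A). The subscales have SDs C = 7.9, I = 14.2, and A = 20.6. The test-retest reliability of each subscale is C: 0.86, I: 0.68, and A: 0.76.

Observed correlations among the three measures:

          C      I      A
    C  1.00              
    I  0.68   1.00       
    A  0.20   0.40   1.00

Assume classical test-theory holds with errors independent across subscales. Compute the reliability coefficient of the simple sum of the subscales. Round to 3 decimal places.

0.846

Var(C+I+A) = 7.9² + 14.2² + 20.6² + 2·[7.9·14.2·0.68 + 7.9·20.6·0.20 + 14.2·20.6·0.40] = 688.41 + 451.677 = 1140.09.
Under uncorrelated errors the observed covariances equal the true-score covariances, so only the own-variance terms attenuate.
True-score variance = [7.9²·0.86 + 14.2²·0.68 + 20.6²·0.76] + 451.677 = 513.301 + 451.677 = 964.978.
Reliability = 964.978 / 1140.09 = 0.846.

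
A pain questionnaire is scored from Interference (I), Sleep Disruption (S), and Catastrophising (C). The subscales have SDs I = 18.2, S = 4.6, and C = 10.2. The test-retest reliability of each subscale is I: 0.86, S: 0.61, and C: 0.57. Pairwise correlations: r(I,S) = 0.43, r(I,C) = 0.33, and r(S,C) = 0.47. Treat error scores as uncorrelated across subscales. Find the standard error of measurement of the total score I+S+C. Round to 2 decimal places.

Var(total) = 456.44 + 238.626 = 695.066.
True-score variance = 357.077 + 238.626 = 595.703, so reliability = 0.8570.
Error variance = 695.066 − 595.703 = 99.3632; SEM = √99.3632 = 9.97.

9.97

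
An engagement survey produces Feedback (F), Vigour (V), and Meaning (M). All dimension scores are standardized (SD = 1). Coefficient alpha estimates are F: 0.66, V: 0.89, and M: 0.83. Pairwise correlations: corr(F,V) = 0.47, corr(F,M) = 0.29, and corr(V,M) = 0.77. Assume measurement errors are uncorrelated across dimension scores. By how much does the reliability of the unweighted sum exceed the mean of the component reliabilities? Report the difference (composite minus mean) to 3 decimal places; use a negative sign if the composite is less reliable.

0.104

Var(sum) = 3 + 3.06 = 6.06; true-score variance = 2.38 + 3.06 = 5.44; composite reliability = 0.8977.
Mean component reliability = 0.7933.
Difference = 0.8977 − 0.7933 = 0.104.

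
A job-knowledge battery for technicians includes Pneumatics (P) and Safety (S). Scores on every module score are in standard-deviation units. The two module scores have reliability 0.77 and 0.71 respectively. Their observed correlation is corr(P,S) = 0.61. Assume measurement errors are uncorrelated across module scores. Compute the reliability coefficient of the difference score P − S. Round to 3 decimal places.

0.333

Var(P−S) = 1 + 1 − 2·0.61 = 2 − 1.22 = 0.78.
With uncorrelated errors the cross-covariances are all true-score covariance, so they carry over unchanged; only the diagonal terms shrink to ρᵢσᵢ².
True-score variance = [0.77 + 0.71] − 1.22 = 1.48 − 1.22 = 0.26.
Reliability = 0.26 / 0.78 = 0.333.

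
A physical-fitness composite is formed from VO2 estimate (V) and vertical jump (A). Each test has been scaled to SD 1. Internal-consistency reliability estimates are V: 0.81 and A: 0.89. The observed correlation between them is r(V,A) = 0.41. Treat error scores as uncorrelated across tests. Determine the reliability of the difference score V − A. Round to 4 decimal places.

Var(V−A) = 1 + 1 − 2·0.41 = 2 − 0.82 = 1.18.
Because errors are independent across components, Cov(Tᵢ,Tⱼ) = Cov(Xᵢ,Xⱼ); the off-diagonal part of the true-score variance is the same as above.
True-score variance = [0.81 + 0.89] − 0.82 = 1.7 − 0.82 = 0.88.
Reliability = 0.88 / 1.18 = 0.7458.

0.7458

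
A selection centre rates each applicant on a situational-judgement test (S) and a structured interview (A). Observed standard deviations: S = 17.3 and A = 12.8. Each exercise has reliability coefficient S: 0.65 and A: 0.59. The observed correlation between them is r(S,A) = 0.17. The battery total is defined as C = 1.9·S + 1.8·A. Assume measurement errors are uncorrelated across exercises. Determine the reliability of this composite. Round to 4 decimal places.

Var(C) = 1.9²·17.3² + 1.8²·12.8² + 2·[3.42·17.3·12.8·0.17] = 1611.28 + 257.49 = 1868.77.
Because errors are independent across components, Cov(Tᵢ,Tⱼ) = Cov(Xᵢ,Xⱼ); the off-diagonal part of the true-score variance is the same as above.
True-score variance = [1.9²·17.3²·0.65 + 1.8²·12.8²·0.59] + 257.49 = 1015.48 + 257.49 = 1272.97.
Reliability = 1272.97 / 1868.77 = 0.6812.

0.6812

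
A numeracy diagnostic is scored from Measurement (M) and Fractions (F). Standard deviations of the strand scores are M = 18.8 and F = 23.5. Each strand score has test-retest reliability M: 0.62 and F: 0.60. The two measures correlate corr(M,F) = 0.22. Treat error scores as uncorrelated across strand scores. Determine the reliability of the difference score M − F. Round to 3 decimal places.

0.501

Var(M−F) = 18.8² + 23.5² − 2·18.8·23.5·0.22 = 905.69 − 194.392 = 711.298.
Under uncorrelated errors the observed covariances equal the true-score covariances, so only the own-variance terms attenuate.
True-score variance = [18.8²·0.62 + 23.5²·0.60] − 194.392 = 550.483 − 194.392 = 356.091.
Reliability = 356.091 / 711.298 = 0.501.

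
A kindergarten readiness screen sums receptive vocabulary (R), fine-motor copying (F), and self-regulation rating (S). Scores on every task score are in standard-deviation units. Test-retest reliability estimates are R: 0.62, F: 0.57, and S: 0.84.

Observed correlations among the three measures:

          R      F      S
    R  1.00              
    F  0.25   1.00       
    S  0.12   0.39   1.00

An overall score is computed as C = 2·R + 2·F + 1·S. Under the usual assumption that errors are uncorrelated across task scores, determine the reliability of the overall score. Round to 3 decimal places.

Var(C) = 2² + 2² + 1 + 2·[4·0.25 + 2·0.12 + 2·0.39] = 9 + 4.04 = 13.04.
With uncorrelated errors the cross-covariances are all true-score covariance, so they carry over unchanged; only the diagonal terms shrink to ρᵢσᵢ².
True-score variance = [2²·0.62 + 2²·0.57 + 0.84] + 4.04 = 5.6 + 4.04 = 9.64.
Reliability = 9.64 / 13.04 = 0.739.

0.739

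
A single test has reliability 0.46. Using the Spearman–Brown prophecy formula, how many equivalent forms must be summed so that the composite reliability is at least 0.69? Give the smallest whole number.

3

k ≥ ρ*(1−ρ₁)/(ρ₁(1−ρ*)) = 0.69·0.54 / (0.46·0.31) = 2.613.
Smallest integer k = 3.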